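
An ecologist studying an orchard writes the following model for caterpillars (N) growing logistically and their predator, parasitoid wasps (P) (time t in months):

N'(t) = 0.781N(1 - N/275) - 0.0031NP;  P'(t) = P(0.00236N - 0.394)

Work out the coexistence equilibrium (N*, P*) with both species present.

N* ≈ 167, P* ≈ 99

From dP/dt = 0 with P > 0: 0.00236N* = 0.394, so N* = 167.
Substitute into dN/dt = 0: 0.781(1 - 167/275) = 0.0031P*.
The bracket is 0.393, giving P* = 0.307/0.0031 = 99.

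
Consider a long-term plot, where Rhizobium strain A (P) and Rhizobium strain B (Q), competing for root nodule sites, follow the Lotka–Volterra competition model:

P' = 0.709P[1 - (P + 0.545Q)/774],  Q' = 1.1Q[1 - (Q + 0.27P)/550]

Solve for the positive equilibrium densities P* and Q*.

P* ≈ 556, Q* ≈ 400

Setting both brackets to zero gives the nullclines P + 0.545Q = 774 and 0.27P + Q = 550.
Substituting Q = 550 - 0.27P into the first: P(1 - 0.545·0.27) = 774 - 0.545·550.
So P* = 474/0.853 = 556, and then Q* = 550 - 0.27·556 = 400.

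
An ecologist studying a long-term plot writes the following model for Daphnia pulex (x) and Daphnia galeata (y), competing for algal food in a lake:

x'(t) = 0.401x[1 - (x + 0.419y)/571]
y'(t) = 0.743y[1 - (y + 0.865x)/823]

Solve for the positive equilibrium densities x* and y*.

Setting both brackets to zero gives the nullclines x + 0.419y = 571 and 0.865x + y = 823.
Substituting y = 823 - 0.865x into the first: x(1 - 0.419·0.865) = 571 - 0.419·823.
So x* = 226/0.638 = 355, and then y* = 823 - 0.865·355 = 516.

x* ≈ 355, y* ≈ 516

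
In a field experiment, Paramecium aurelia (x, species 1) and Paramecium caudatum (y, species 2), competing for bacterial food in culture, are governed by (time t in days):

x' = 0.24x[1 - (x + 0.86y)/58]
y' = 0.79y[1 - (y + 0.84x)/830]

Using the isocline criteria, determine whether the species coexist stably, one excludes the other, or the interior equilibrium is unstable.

species 2 excludes species 1

Compare the nullcline intercepts: K1/α12 = 58/0.86 = 67.4 < K2 = 830; K2/α21 = 830/0.84 = 988 > K1 = 58.
Since the inequalities point opposite ways, species 2 can invade but species 1 cannot.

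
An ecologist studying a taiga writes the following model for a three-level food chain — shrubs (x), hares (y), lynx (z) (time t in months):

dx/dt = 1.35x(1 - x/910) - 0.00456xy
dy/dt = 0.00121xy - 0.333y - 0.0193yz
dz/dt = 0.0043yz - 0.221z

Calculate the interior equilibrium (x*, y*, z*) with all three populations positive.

x* ≈ 752, y* ≈ 51.4, z* ≈ 29.9

From dz/dt = 0: 0.0043y* = 0.221, so y* = 51.4.
From dx/dt = 0: 1.35(1 - x*/910) = 0.00456·51.4, giving x* = 910·(1 - 0.174) = 752.
From dy/dt = 0: 0.00121·752 - 0.333 = 0.0193z*, so z* = 0.577/0.0193 = 29.9.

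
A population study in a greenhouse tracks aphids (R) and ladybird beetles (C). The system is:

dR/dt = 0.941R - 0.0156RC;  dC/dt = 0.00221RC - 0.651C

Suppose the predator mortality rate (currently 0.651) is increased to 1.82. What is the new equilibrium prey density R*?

At the interior fixed point, setting dC/dt = 0 with C > 0 fixes R* = (predator death rate)/(RC coefficient) — independent of the other coefficients.
With the change, R* = 1.82/0.00221 = 824; it rises from 295.

R* ≈ 824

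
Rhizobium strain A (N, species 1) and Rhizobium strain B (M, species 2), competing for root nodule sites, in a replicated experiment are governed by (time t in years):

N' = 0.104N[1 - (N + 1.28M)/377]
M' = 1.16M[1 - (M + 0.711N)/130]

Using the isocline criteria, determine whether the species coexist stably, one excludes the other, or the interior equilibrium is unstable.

Compare the nullcline intercepts: K1/α12 = 377/1.28 = 295 > K2 = 130; K2/α21 = 130/0.711 = 183 < K1 = 377.
Since the inequalities point opposite ways, species 1 can invade but species 2 cannot.

species 1 excludes species 2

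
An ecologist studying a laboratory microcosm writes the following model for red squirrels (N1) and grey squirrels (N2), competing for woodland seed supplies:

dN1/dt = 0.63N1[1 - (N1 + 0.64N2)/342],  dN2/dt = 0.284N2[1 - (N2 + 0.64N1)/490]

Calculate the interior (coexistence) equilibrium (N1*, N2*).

Setting both brackets to zero gives the nullclines N1 + 0.64N2 = 342 and 0.64N1 + N2 = 490.
Substituting N2 = 490 - 0.64N1 into the first: N1(1 - 0.64·0.64) = 342 - 0.64·490.
So N1* = 28.4/0.59 = 48.1, and then N2* = 490 - 0.64·48.1 = 459.

N1* ≈ 48.1, N2* ≈ 459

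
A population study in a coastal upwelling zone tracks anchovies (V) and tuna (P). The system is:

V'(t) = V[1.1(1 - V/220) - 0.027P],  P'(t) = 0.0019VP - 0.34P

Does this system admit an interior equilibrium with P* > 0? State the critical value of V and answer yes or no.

Threshold V = 179; K > 179, so yes, the predator persists.

The predator equation gives dP/dt > 0 only when V > 0.34/0.0019 = 179.
Without the predator, V → K = 220. Since 220 > 179, the predator can invade and persist.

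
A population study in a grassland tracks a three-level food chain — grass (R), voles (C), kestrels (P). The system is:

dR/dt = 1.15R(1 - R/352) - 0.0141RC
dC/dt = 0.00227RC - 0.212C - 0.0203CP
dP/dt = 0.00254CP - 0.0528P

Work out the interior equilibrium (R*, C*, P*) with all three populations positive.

R* ≈ 262, C* ≈ 20.8, P* ≈ 18.9

From dP/dt = 0: 0.00254C* = 0.0528, so C* = 20.8.
From dR/dt = 0: 1.15(1 - R*/352) = 0.0141·20.8, giving R* = 352·(1 - 0.255) = 262.
From dC/dt = 0: 0.00227·262 - 0.212 = 0.0203P*, so P* = 0.383/0.0203 = 18.9.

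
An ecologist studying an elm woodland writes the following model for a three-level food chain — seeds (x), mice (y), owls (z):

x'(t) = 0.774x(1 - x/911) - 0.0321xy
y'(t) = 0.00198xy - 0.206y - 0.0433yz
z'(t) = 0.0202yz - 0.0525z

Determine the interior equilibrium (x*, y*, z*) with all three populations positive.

x* ≈ 813, y* ≈ 2.6, z* ≈ 32.4

From dz/dt = 0: 0.0202y* = 0.0525, so y* = 2.6.
From dx/dt = 0: 0.774(1 - x*/911) = 0.0321·2.6, giving x* = 911·(1 - 0.108) = 813.
From dy/dt = 0: 0.00198·813 - 0.206 = 0.0433z*, so z* = 1.4/0.0433 = 32.4.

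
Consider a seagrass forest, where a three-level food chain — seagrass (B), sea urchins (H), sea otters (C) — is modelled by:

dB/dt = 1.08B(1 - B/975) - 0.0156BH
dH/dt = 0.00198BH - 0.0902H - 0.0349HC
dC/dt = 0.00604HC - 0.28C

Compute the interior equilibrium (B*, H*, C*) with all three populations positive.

From dC/dt = 0: 0.00604H* = 0.28, so H* = 46.4.
From dB/dt = 0: 1.08(1 - B*/975) = 0.0156·46.4, giving B* = 975·(1 - 0.67) = 322.
From dH/dt = 0: 0.00198·322 - 0.0902 = 0.0349C*, so C* = 0.548/0.0349 = 15.7.

B* ≈ 322, H* ≈ 46.4, C* ≈ 15.7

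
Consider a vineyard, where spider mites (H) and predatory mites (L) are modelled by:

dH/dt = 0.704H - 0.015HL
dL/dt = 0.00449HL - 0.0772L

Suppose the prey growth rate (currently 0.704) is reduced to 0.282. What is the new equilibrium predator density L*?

L* ≈ 18.8

At the interior fixed point, setting dH/dt = 0 with H > 0 fixes L* = (prey growth rate)/(HL coefficient) — independent of the other coefficients.
With the change, L* = 0.282/0.015 = 18.8; it falls from 46.9.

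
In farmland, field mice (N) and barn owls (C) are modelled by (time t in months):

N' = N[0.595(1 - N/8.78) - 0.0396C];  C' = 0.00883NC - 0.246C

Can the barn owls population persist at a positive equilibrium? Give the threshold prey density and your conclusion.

The predator equation gives dC/dt > 0 only when N > 0.246/0.00883 = 27.9.
Without the predator, N → K = 8.78. Since 8.78 < 27.9, the predator cannot invade.

Threshold N = 27.9; K < 27.9, so no, the predator goes extinct.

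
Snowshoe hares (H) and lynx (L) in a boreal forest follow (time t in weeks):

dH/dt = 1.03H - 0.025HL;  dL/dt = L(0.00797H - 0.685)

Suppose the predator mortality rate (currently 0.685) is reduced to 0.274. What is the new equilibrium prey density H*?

H* ≈ 34.4

At the interior fixed point, setting dL/dt = 0 with L > 0 fixes H* = (predator death rate)/(HL coefficient) — independent of the other coefficients.
With the change, H* = 0.274/0.00797 = 34.4; it falls from 85.9.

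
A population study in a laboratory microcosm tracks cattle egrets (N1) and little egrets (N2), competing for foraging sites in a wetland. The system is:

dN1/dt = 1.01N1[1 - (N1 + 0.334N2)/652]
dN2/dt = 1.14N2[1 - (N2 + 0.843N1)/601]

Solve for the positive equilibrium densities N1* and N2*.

N1* ≈ 628, N2* ≈ 71.5

Setting both brackets to zero gives the nullclines N1 + 0.334N2 = 652 and 0.843N1 + N2 = 601.
Substituting N2 = 601 - 0.843N1 into the first: N1(1 - 0.334·0.843) = 652 - 0.334·601.
So N1* = 451/0.718 = 628, and then N2* = 601 - 0.843·628 = 71.5.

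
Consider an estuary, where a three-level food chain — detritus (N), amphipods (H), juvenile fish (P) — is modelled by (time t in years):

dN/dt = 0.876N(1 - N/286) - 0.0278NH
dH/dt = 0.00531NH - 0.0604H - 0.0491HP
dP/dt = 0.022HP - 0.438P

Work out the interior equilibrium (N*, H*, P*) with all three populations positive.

From dP/dt = 0: 0.022H* = 0.438, so H* = 19.9.
From dN/dt = 0: 0.876(1 - N*/286) = 0.0278·19.9, giving N* = 286·(1 - 0.632) = 105.
From dH/dt = 0: 0.00531·105 - 0.0604 = 0.0491P*, so P* = 0.499/0.0491 = 10.2.

N* ≈ 105, H* ≈ 19.9, P* ≈ 10.2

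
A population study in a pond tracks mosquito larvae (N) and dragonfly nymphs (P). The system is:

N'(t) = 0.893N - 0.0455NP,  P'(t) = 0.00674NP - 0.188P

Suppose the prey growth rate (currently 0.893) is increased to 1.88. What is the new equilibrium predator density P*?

P* ≈ 41.3

At the interior fixed point, setting dN/dt = 0 with N > 0 fixes P* = (prey growth rate)/(NP coefficient) — independent of the other coefficients.
With the change, P* = 1.88/0.0455 = 41.3; it rises from 19.6.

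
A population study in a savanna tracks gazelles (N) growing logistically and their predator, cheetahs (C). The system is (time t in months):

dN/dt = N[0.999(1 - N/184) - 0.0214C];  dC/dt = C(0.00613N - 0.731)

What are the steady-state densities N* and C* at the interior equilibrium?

From dC/dt = 0 with C > 0: 0.00613N* = 0.731, so N* = 119.
Substitute into dN/dt = 0: 0.999(1 - 119/184) = 0.0214C*.
The bracket is 0.352, giving C* = 0.352/0.0214 = 16.4.

N* ≈ 119, C* ≈ 16.4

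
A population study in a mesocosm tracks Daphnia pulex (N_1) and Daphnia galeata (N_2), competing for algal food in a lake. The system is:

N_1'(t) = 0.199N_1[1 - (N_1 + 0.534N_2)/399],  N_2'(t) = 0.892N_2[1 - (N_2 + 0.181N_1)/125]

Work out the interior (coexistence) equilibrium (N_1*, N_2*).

Setting both brackets to zero gives the nullclines N_1 + 0.534N_2 = 399 and 0.181N_1 + N_2 = 125.
Substituting N_2 = 125 - 0.181N_1 into the first: N_1(1 - 0.534·0.181) = 399 - 0.534·125.
So N_1* = 332/0.903 = 368, and then N_2* = 125 - 0.181·368 = 58.4.

N_1* ≈ 368, N_2* ≈ 58.4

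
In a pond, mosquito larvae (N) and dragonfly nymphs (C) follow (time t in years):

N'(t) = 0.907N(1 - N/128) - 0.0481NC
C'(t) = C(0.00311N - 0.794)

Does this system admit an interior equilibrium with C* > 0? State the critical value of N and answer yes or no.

The predator equation gives dC/dt > 0 only when N > 0.794/0.00311 = 255.
Without the predator, N → K = 128. Since 128 < 255, the predator cannot invade.

Threshold N = 255; K < 255, so no, the predator goes extinct.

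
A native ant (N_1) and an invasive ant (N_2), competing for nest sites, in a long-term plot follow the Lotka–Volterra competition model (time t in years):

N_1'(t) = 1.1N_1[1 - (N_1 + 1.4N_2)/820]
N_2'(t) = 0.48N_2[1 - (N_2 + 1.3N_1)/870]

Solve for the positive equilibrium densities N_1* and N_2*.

N_1* ≈ 485, N_2* ≈ 239

Setting both brackets to zero gives the nullclines N_1 + 1.4N_2 = 820 and 1.3N_1 + N_2 = 870.
Substituting N_2 = 870 - 1.3N_1 into the first: N_1(1 - 1.4·1.3) = 820 - 1.4·870.
So N_1* = -398/-0.82 = 485, and then N_2* = 870 - 1.3·485 = 239.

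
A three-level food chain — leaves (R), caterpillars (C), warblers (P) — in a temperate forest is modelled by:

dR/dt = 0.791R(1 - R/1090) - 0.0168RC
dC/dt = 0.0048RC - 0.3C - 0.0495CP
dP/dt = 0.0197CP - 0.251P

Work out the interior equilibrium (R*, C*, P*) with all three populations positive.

From dP/dt = 0: 0.0197C* = 0.251, so C* = 12.7.
From dR/dt = 0: 0.791(1 - R*/1090) = 0.0168·12.7, giving R* = 1090·(1 - 0.271) = 795.
From dC/dt = 0: 0.0048·795 - 0.3 = 0.0495P*, so P* = 3.52/0.0495 = 71.

R* ≈ 795, C* ≈ 12.7, P* ≈ 71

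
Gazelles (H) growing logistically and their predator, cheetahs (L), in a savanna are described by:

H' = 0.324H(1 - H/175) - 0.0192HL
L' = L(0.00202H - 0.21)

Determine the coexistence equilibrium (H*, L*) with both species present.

H* ≈ 104, L* ≈ 6.85

From dL/dt = 0 with L > 0: 0.00202H* = 0.21, so H* = 104.
Substitute into dH/dt = 0: 0.324(1 - 104/175) = 0.0192L*.
The bracket is 0.406, giving L* = 0.132/0.0192 = 6.85.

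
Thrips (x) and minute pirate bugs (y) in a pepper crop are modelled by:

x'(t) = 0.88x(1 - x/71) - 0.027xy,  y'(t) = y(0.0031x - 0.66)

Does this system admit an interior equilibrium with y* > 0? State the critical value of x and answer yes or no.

The predator equation gives dy/dt > 0 only when x > 0.66/0.0031 = 213.
Without the predator, x → K = 71. Since 71 < 213, the predator cannot invade.

Threshold x = 213; K < 213, so no, the predator goes extinct.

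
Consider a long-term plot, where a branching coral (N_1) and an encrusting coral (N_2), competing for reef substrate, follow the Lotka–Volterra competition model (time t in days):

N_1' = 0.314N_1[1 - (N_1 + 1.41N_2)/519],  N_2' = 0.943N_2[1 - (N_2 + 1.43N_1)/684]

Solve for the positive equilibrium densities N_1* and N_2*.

N_1* ≈ 438, N_2* ≈ 57.2

Setting both brackets to zero gives the nullclines N_1 + 1.41N_2 = 519 and 1.43N_1 + N_2 = 684.
Substituting N_2 = 684 - 1.43N_1 into the first: N_1(1 - 1.41·1.43) = 519 - 1.41·684.
So N_1* = -445/-1.02 = 438, and then N_2* = 684 - 1.43·438 = 57.2.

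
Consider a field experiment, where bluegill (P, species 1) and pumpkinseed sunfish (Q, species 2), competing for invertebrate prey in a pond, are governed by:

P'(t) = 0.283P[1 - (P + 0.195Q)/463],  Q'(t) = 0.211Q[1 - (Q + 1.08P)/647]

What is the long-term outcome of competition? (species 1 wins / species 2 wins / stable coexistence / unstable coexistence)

stable coexistence

Compare the nullcline intercepts: K1/α12 = 463/0.195 = 2370 > K2 = 647; K2/α21 = 647/1.08 = 599 > K1 = 463.
Since both inequalities hold, each species can invade when rare, so the interior equilibrium is stable.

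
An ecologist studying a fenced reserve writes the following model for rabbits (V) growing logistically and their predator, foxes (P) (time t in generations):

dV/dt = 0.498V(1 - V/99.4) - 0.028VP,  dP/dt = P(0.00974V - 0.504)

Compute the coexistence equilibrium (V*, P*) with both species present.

From dP/dt = 0 with P > 0: 0.00974V* = 0.504, so V* = 51.7.
Substitute into dV/dt = 0: 0.498(1 - 51.7/99.4) = 0.028P*.
The bracket is 0.479, giving P* = 0.239/0.028 = 8.53.

V* ≈ 51.7, P* ≈ 8.53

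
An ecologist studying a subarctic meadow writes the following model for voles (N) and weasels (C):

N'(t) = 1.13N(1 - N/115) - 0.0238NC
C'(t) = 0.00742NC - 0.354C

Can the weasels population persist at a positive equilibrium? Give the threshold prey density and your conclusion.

The predator equation gives dC/dt > 0 only when N > 0.354/0.00742 = 47.7.
Without the predator, N → K = 115. Since 115 > 47.7, the predator can invade and persist.

Threshold N = 47.7; K > 47.7, so yes, the predator persists.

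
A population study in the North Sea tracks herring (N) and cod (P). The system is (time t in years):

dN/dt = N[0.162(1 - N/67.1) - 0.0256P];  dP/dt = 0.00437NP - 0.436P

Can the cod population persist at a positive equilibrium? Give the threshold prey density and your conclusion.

The predator equation gives dP/dt > 0 only when N > 0.436/0.00437 = 99.8.
Without the predator, N → K = 67.1. Since 67.1 < 99.8, the predator cannot invade.

Threshold N = 99.8; K < 99.8, so no, the predator goes extinct.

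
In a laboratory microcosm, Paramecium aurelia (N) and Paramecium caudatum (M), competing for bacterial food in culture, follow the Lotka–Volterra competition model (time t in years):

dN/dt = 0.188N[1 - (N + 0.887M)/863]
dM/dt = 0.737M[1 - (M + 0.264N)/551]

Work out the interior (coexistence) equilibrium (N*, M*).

Setting both brackets to zero gives the nullclines N + 0.887M = 863 and 0.264N + M = 551.
Substituting M = 551 - 0.264N into the first: N(1 - 0.887·0.264) = 863 - 0.887·551.
So N* = 374/0.766 = 489, and then M* = 551 - 0.264·489 = 422.

N* ≈ 489, M* ≈ 422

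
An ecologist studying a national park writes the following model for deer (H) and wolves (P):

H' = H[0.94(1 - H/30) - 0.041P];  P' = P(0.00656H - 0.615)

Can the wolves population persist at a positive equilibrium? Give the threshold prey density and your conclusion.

The predator equation gives dP/dt > 0 only when H > 0.615/0.00656 = 93.8.
Without the predator, H → K = 30. Since 30 < 93.8, the predator cannot invade.

Threshold H = 93.8; K < 93.8, so no, the predator goes extinct.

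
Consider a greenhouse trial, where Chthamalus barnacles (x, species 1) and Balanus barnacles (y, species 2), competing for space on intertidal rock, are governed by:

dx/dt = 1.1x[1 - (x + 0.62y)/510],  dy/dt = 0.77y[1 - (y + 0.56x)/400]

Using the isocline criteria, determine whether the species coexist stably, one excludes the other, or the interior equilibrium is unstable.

Compare the nullcline intercepts: K1/α12 = 510/0.62 = 823 > K2 = 400; K2/α21 = 400/0.56 = 714 > K1 = 510.
Since both inequalities hold, each species can invade when rare, so the interior equilibrium is stable.

stable coexistence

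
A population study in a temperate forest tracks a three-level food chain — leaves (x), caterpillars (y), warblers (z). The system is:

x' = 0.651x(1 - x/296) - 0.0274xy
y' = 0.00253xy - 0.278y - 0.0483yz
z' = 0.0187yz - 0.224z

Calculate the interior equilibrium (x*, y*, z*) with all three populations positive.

x* ≈ 147, y* ≈ 12, z* ≈ 1.93

From dz/dt = 0: 0.0187y* = 0.224, so y* = 12.
From dx/dt = 0: 0.651(1 - x*/296) = 0.0274·12, giving x* = 296·(1 - 0.504) = 147.
From dy/dt = 0: 0.00253·147 - 0.278 = 0.0483z*, so z* = 0.0933/0.0483 = 1.93.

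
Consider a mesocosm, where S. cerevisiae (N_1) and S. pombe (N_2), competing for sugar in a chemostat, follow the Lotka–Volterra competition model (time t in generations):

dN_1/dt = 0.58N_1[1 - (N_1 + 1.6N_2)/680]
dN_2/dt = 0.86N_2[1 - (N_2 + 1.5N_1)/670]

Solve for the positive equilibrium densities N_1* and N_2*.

N_1* ≈ 280, N_2* ≈ 250

Setting both brackets to zero gives the nullclines N_1 + 1.6N_2 = 680 and 1.5N_1 + N_2 = 670.
Substituting N_2 = 670 - 1.5N_1 into the first: N_1(1 - 1.6·1.5) = 680 - 1.6·670.
So N_1* = -392/-1.4 = 280, and then N_2* = 670 - 1.5·280 = 250.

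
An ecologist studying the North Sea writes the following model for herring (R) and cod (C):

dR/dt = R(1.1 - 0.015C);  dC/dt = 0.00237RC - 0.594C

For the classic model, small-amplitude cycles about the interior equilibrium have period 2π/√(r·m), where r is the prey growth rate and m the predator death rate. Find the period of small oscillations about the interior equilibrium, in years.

T ≈ 7.77 years

Here r = 1.1 and m = 0.594, so r·m = 0.653.
ω = √0.653 = 0.808 per year, hence T = 2π/ω ≈ 7.77 years.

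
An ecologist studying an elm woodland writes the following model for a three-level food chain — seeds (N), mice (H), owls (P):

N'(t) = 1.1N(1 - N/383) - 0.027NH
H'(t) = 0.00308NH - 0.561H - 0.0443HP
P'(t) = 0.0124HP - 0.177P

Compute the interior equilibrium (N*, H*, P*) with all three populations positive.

N* ≈ 249, H* ≈ 14.3, P* ≈ 4.64

From dP/dt = 0: 0.0124H* = 0.177, so H* = 14.3.
From dN/dt = 0: 1.1(1 - N*/383) = 0.027·14.3, giving N* = 383·(1 - 0.35) = 249.
From dH/dt = 0: 0.00308·249 - 0.561 = 0.0443P*, so P* = 0.205/0.0443 = 4.64.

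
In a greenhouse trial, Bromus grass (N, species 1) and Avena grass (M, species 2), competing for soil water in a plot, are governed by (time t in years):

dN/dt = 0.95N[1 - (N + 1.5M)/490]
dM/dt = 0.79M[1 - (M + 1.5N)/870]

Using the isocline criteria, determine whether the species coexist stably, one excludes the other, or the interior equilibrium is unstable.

Compare the nullcline intercepts: K1/α12 = 490/1.5 = 327 < K2 = 870; K2/α21 = 870/1.5 = 580 > K1 = 490.
Since the inequalities point opposite ways, species 2 can invade but species 1 cannot.

species 2 excludes species 1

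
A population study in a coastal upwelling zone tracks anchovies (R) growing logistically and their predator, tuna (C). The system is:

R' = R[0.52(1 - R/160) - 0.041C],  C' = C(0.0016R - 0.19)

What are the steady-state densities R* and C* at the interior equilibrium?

From dC/dt = 0 with C > 0: 0.0016R* = 0.19, so R* = 119.
Substitute into dR/dt = 0: 0.52(1 - 119/160) = 0.041C*.
The bracket is 0.258, giving C* = 0.134/0.041 = 3.27.

R* ≈ 119, C* ≈ 3.27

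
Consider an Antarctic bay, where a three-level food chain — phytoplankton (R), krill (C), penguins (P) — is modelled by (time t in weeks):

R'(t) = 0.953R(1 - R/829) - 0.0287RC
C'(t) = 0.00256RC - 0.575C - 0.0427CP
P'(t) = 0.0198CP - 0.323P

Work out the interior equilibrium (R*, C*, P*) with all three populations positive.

From dP/dt = 0: 0.0198C* = 0.323, so C* = 16.3.
From dR/dt = 0: 0.953(1 - R*/829) = 0.0287·16.3, giving R* = 829·(1 - 0.491) = 422.
From dC/dt = 0: 0.00256·422 - 0.575 = 0.0427P*, so P* = 0.505/0.0427 = 11.8.

R* ≈ 422, C* ≈ 16.3, P* ≈ 11.8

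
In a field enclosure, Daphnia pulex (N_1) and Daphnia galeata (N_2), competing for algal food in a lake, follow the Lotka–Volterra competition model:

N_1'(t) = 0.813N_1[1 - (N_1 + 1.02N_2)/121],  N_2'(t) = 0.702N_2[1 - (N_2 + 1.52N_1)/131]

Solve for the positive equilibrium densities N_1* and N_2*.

N_1* ≈ 22.9, N_2* ≈ 96.1

Setting both brackets to zero gives the nullclines N_1 + 1.02N_2 = 121 and 1.52N_1 + N_2 = 131.
Substituting N_2 = 131 - 1.52N_1 into the first: N_1(1 - 1.02·1.52) = 121 - 1.02·131.
So N_1* = -12.6/-0.55 = 22.9, and then N_2* = 131 - 1.52·22.9 = 96.1.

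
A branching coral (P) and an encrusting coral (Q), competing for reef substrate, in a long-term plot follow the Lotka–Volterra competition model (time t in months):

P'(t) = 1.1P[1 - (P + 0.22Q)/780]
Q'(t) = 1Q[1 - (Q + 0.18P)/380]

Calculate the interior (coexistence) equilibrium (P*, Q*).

Setting both brackets to zero gives the nullclines P + 0.22Q = 780 and 0.18P + Q = 380.
Substituting Q = 380 - 0.18P into the first: P(1 - 0.22·0.18) = 780 - 0.22·380.
So P* = 696/0.96 = 725, and then Q* = 380 - 0.18·725 = 249.

P* ≈ 725, Q* ≈ 249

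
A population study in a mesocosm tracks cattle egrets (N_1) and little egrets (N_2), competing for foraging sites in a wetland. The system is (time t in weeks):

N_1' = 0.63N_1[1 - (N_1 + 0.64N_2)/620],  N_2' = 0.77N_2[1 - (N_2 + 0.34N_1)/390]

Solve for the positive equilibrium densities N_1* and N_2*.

Setting both brackets to zero gives the nullclines N_1 + 0.64N_2 = 620 and 0.34N_1 + N_2 = 390.
Substituting N_2 = 390 - 0.34N_1 into the first: N_1(1 - 0.64·0.34) = 620 - 0.64·390.
So N_1* = 370/0.782 = 473, and then N_2* = 390 - 0.34·473 = 229.

N_1* ≈ 473, N_2* ≈ 229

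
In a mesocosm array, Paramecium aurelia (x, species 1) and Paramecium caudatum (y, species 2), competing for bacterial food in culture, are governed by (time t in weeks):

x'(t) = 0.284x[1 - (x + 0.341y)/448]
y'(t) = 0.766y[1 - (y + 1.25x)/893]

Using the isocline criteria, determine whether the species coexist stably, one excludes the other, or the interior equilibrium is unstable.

stable coexistence

Compare the nullcline intercepts: K1/α12 = 448/0.341 = 1310 > K2 = 893; K2/α21 = 893/1.25 = 714 > K1 = 448.
Since both inequalities hold, each species can invade when rare, so the interior equilibrium is stable.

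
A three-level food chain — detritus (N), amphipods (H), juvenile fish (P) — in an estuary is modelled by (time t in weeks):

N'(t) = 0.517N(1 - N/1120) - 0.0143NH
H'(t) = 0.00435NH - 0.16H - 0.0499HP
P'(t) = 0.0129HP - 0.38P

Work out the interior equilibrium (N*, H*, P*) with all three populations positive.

From dP/dt = 0: 0.0129H* = 0.38, so H* = 29.5.
From dN/dt = 0: 0.517(1 - N*/1120) = 0.0143·29.5, giving N* = 1120·(1 - 0.815) = 207.
From dH/dt = 0: 0.00435·207 - 0.16 = 0.0499P*, so P* = 0.742/0.0499 = 14.9.

N* ≈ 207, H* ≈ 29.5, P* ≈ 14.9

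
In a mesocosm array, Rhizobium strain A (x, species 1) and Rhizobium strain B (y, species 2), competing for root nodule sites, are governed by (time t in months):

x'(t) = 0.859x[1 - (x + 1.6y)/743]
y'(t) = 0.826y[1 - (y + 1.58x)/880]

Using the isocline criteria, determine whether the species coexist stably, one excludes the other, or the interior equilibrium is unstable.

unstable coexistence (outcome depends on initial conditions)

Compare the nullcline intercepts: K1/α12 = 743/1.6 = 464 < K2 = 880; K2/α21 = 880/1.58 = 557 < K1 = 743.
Since both are reversed, neither can invade when rare; the interior point is a saddle.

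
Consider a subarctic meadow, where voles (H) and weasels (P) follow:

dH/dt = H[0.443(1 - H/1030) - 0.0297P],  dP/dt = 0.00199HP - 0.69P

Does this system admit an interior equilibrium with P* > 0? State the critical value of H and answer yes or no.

Threshold H = 347; K > 347, so yes, the predator persists.

The predator equation gives dP/dt > 0 only when H > 0.69/0.00199 = 347.
Without the predator, H → K = 1030. Since 1030 > 347, the predator can invade and persist.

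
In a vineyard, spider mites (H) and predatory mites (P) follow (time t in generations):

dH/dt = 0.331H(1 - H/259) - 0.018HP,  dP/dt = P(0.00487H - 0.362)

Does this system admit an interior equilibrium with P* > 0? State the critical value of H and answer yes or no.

Threshold H = 74.3; K > 74.3, so yes, the predator persists.

The predator equation gives dP/dt > 0 only when H > 0.362/0.00487 = 74.3.
Without the predator, H → K = 259. Since 259 > 74.3, the predator can invade and persist.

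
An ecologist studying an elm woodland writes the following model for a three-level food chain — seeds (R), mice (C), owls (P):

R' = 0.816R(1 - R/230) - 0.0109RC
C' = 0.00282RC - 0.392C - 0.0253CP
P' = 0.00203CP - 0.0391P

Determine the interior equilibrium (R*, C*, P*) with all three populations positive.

R* ≈ 171, C* ≈ 19.3, P* ≈ 3.55

From dP/dt = 0: 0.00203C* = 0.0391, so C* = 19.3.
From dR/dt = 0: 0.816(1 - R*/230) = 0.0109·19.3, giving R* = 230·(1 - 0.257) = 171.
From dC/dt = 0: 0.00282·171 - 0.392 = 0.0253P*, so P* = 0.0897/0.0253 = 3.55.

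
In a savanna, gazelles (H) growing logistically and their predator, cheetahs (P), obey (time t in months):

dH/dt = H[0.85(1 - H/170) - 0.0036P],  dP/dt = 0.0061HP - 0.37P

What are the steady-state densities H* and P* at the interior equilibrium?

From dP/dt = 0 with P > 0: 0.0061H* = 0.37, so H* = 60.7.
Substitute into dH/dt = 0: 0.85(1 - 60.7/170) = 0.0036P*.
The bracket is 0.643, giving P* = 0.547/0.0036 = 152.

H* ≈ 60.7, P* ≈ 152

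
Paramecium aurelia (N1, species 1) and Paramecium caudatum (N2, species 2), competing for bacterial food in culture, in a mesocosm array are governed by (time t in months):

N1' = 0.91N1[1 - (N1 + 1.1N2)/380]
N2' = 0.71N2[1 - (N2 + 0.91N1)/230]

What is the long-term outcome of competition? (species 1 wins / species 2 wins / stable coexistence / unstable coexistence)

species 1 excludes species 2

Compare the nullcline intercepts: K1/α12 = 380/1.1 = 345 > K2 = 230; K2/α21 = 230/0.91 = 253 < K1 = 380.
Since the inequalities point opposite ways, species 1 can invade but species 2 cannot.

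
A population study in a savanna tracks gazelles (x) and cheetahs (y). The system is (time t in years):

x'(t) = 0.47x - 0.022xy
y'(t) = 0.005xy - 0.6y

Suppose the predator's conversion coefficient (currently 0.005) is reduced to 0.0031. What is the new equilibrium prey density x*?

At the interior fixed point, setting dy/dt = 0 with y > 0 fixes x* = (predator death rate)/(xy coefficient) — independent of the other coefficients.
With the change, x* = 0.6/0.0031 = 194; it rises from 120.

x* ≈ 194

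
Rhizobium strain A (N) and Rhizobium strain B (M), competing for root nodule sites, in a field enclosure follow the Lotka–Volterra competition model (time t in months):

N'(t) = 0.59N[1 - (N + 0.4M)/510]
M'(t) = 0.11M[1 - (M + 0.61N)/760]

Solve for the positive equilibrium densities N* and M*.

Setting both brackets to zero gives the nullclines N + 0.4M = 510 and 0.61N + M = 760.
Substituting M = 760 - 0.61N into the first: N(1 - 0.4·0.61) = 510 - 0.4·760.
So N* = 206/0.756 = 272, and then M* = 760 - 0.61·272 = 594.

N* ≈ 272, M* ≈ 594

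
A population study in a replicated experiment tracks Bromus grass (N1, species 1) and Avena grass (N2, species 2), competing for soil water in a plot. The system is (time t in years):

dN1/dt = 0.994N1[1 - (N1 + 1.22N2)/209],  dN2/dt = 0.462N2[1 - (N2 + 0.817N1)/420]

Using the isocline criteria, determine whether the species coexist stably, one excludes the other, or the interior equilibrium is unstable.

species 2 excludes species 1

Compare the nullcline intercepts: K1/α12 = 209/1.22 = 171 < K2 = 420; K2/α21 = 420/0.817 = 514 > K1 = 209.
Since the inequalities point opposite ways, species 2 can invade but species 1 cannot.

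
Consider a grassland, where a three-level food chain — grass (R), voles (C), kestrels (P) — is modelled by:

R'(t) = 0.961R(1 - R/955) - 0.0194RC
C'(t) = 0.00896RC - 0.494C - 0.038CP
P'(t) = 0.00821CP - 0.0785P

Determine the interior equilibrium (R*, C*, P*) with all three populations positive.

R* ≈ 771, C* ≈ 9.56, P* ≈ 169

From dP/dt = 0: 0.00821C* = 0.0785, so C* = 9.56.
From dR/dt = 0: 0.961(1 - R*/955) = 0.0194·9.56, giving R* = 955·(1 - 0.193) = 771.
From dC/dt = 0: 0.00896·771 - 0.494 = 0.038P*, so P* = 6.41/0.038 = 169.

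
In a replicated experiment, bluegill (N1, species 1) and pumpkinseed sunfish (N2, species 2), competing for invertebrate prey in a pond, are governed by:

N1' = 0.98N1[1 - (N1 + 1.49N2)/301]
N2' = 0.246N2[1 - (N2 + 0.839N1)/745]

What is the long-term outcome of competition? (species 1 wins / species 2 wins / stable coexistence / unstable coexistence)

species 2 excludes species 1

Compare the nullcline intercepts: K1/α12 = 301/1.49 = 202 < K2 = 745; K2/α21 = 745/0.839 = 888 > K1 = 301.
Since the inequalities point opposite ways, species 2 can invade but species 1 cannot.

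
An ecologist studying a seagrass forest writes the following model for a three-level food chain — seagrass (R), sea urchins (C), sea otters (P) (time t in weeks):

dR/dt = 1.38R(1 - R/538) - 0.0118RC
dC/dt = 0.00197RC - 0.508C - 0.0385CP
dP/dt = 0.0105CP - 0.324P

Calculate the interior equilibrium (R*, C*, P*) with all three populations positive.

From dP/dt = 0: 0.0105C* = 0.324, so C* = 30.9.
From dR/dt = 0: 1.38(1 - R*/538) = 0.0118·30.9, giving R* = 538·(1 - 0.264) = 396.
From dC/dt = 0: 0.00197·396 - 0.508 = 0.0385P*, so P* = 0.272/0.0385 = 7.07.

R* ≈ 396, C* ≈ 30.9, P* ≈ 7.07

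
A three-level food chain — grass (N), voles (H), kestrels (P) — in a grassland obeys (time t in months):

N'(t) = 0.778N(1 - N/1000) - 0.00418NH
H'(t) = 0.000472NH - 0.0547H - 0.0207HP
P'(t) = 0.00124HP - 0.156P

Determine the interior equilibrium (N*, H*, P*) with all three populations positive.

From dP/dt = 0: 0.00124H* = 0.156, so H* = 126.
From dN/dt = 0: 0.778(1 - N*/1000) = 0.00418·126, giving N* = 1000·(1 - 0.676) = 324.
From dH/dt = 0: 0.000472·324 - 0.0547 = 0.0207P*, so P* = 0.0983/0.0207 = 4.75.

N* ≈ 324, H* ≈ 126, P* ≈ 4.75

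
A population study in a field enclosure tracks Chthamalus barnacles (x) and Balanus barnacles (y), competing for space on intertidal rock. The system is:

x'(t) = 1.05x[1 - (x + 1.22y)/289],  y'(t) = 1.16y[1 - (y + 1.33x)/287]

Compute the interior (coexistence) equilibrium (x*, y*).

x* ≈ 98.2, y* ≈ 156

Setting both brackets to zero gives the nullclines x + 1.22y = 289 and 1.33x + y = 287.
Substituting y = 287 - 1.33x into the first: x(1 - 1.22·1.33) = 289 - 1.22·287.
So x* = -61.1/-0.623 = 98.2, and then y* = 287 - 1.33·98.2 = 156.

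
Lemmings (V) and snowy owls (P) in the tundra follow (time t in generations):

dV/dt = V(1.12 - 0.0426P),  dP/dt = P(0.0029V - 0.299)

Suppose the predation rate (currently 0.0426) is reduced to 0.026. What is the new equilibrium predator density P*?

At the interior fixed point, setting dV/dt = 0 with V > 0 fixes P* = (prey growth rate)/(VP coefficient) — independent of the other coefficients.
With the change, P* = 1.12/0.026 = 43.1; it rises from 26.3.

P* ≈ 43.1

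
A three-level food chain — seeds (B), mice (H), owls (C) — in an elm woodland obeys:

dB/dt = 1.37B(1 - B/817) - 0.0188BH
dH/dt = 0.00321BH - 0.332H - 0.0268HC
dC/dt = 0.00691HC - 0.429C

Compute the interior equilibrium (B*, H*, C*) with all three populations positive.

B* ≈ 121, H* ≈ 62.1, C* ≈ 2.1

From dC/dt = 0: 0.00691H* = 0.429, so H* = 62.1.
From dB/dt = 0: 1.37(1 - B*/817) = 0.0188·62.1, giving B* = 817·(1 - 0.852) = 121.
From dH/dt = 0: 0.00321·121 - 0.332 = 0.0268C*, so C* = 0.0563/0.0268 = 2.1.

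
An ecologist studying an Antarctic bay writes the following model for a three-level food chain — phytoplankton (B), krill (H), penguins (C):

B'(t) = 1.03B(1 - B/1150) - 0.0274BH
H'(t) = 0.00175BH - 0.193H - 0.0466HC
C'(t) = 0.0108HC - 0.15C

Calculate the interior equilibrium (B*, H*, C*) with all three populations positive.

B* ≈ 725, H* ≈ 13.9, C* ≈ 23.1

From dC/dt = 0: 0.0108H* = 0.15, so H* = 13.9.
From dB/dt = 0: 1.03(1 - B*/1150) = 0.0274·13.9, giving B* = 1150·(1 - 0.369) = 725.
From dH/dt = 0: 0.00175·725 - 0.193 = 0.0466C*, so C* = 1.08/0.0466 = 23.1.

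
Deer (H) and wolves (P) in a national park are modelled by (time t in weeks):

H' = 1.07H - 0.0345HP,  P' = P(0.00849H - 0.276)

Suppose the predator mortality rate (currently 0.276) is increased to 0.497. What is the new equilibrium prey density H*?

H* ≈ 58.5

At the interior fixed point, setting dP/dt = 0 with P > 0 fixes H* = (predator death rate)/(HP coefficient) — independent of the other coefficients.
With the change, H* = 0.497/0.00849 = 58.5; it rises from 32.5.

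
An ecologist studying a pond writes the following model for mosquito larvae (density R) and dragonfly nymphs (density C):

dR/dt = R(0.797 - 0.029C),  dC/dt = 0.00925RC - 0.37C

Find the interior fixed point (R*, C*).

R* ≈ 40, C* ≈ 27.5

Set dC/dt = 0 with C > 0: 0.00925R - 0.37 = 0, so R* = 0.37/0.00925 = 40.
Set dR/dt = 0 with R > 0: 0.797 - 0.029C = 0, so C* = 0.797/0.029 = 27.5.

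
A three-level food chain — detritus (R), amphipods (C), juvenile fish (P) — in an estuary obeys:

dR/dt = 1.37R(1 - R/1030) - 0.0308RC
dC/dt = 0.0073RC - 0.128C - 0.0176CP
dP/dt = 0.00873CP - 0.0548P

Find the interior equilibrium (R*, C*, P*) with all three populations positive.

From dP/dt = 0: 0.00873C* = 0.0548, so C* = 6.28.
From dR/dt = 0: 1.37(1 - R*/1030) = 0.0308·6.28, giving R* = 1030·(1 - 0.141) = 885.
From dC/dt = 0: 0.0073·885 - 0.128 = 0.0176P*, so P* = 6.33/0.0176 = 360.

R* ≈ 885, C* ≈ 6.28, P* ≈ 360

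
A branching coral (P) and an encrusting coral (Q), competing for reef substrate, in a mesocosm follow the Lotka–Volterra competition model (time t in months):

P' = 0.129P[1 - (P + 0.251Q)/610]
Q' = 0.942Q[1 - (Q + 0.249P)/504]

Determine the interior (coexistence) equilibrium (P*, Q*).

P* ≈ 516, Q* ≈ 376

Setting both brackets to zero gives the nullclines P + 0.251Q = 610 and 0.249P + Q = 504.
Substituting Q = 504 - 0.249P into the first: P(1 - 0.251·0.249) = 610 - 0.251·504.
So P* = 483/0.938 = 516, and then Q* = 504 - 0.249·516 = 376.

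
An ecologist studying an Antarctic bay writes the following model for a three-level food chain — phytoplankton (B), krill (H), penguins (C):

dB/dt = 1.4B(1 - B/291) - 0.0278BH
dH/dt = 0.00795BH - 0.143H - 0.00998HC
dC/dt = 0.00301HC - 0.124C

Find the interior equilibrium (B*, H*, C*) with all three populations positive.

B* ≈ 53, H* ≈ 41.2, C* ≈ 27.9

From dC/dt = 0: 0.00301H* = 0.124, so H* = 41.2.
From dB/dt = 0: 1.4(1 - B*/291) = 0.0278·41.2, giving B* = 291·(1 - 0.818) = 53.
From dH/dt = 0: 0.00795·53 - 0.143 = 0.00998C*, so C* = 0.278/0.00998 = 27.9.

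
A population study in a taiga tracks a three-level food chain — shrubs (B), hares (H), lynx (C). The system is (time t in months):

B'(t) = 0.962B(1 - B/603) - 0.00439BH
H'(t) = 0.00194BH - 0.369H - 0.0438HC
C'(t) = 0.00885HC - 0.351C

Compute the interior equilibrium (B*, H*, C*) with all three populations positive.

B* ≈ 494, H* ≈ 39.7, C* ≈ 13.4

From dC/dt = 0: 0.00885H* = 0.351, so H* = 39.7.
From dB/dt = 0: 0.962(1 - B*/603) = 0.00439·39.7, giving B* = 603·(1 - 0.181) = 494.
From dH/dt = 0: 0.00194·494 - 0.369 = 0.0438C*, so C* = 0.589/0.0438 = 13.4.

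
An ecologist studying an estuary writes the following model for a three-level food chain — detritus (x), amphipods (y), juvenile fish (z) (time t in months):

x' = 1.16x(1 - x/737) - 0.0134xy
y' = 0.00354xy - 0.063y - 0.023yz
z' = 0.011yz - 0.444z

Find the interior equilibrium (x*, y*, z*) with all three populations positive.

From dz/dt = 0: 0.011y* = 0.444, so y* = 40.4.
From dx/dt = 0: 1.16(1 - x*/737) = 0.0134·40.4, giving x* = 737·(1 - 0.466) = 393.
From dy/dt = 0: 0.00354·393 - 0.063 = 0.023z*, so z* = 1.33/0.023 = 57.8.

x* ≈ 393, y* ≈ 40.4, z* ≈ 57.8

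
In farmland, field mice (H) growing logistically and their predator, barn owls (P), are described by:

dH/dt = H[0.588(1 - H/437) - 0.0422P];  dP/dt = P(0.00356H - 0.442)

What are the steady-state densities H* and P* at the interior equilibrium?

H* ≈ 124, P* ≈ 9.97

From dP/dt = 0 with P > 0: 0.00356H* = 0.442, so H* = 124.
Substitute into dH/dt = 0: 0.588(1 - 124/437) = 0.0422P*.
The bracket is 0.716, giving P* = 0.421/0.0422 = 9.97.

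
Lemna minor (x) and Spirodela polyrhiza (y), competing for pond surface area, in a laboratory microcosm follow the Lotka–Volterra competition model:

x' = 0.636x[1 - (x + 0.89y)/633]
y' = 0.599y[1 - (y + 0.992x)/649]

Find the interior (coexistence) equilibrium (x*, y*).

Setting both brackets to zero gives the nullclines x + 0.89y = 633 and 0.992x + y = 649.
Substituting y = 649 - 0.992x into the first: x(1 - 0.89·0.992) = 633 - 0.89·649.
So x* = 55.4/0.117 = 473, and then y* = 649 - 0.992·473 = 180.

x* ≈ 473, y* ≈ 180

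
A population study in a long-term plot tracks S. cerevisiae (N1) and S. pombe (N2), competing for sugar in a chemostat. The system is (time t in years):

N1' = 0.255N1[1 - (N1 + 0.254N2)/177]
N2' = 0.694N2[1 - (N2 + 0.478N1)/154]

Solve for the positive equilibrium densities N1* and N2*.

N1* ≈ 157, N2* ≈ 79

Setting both brackets to zero gives the nullclines N1 + 0.254N2 = 177 and 0.478N1 + N2 = 154.
Substituting N2 = 154 - 0.478N1 into the first: N1(1 - 0.254·0.478) = 177 - 0.254·154.
So N1* = 138/0.879 = 157, and then N2* = 154 - 0.478·157 = 79.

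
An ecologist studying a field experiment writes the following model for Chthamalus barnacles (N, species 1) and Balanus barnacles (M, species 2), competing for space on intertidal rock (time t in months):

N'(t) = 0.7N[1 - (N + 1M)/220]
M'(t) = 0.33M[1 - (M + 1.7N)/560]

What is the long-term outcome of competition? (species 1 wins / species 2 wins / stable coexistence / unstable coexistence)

species 2 excludes species 1

Compare the nullcline intercepts: K1/α12 = 220/1 = 220 < K2 = 560; K2/α21 = 560/1.7 = 329 > K1 = 220.
Since the inequalities point opposite ways, species 2 can invade but species 1 cannot.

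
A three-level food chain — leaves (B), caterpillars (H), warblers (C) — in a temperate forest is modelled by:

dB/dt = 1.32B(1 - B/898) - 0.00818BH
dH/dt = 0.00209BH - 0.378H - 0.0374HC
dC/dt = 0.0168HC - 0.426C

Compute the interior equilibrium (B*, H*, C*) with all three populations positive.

From dC/dt = 0: 0.0168H* = 0.426, so H* = 25.4.
From dB/dt = 0: 1.32(1 - B*/898) = 0.00818·25.4, giving B* = 898·(1 - 0.157) = 757.
From dH/dt = 0: 0.00209·757 - 0.378 = 0.0374C*, so C* = 1.2/0.0374 = 32.2.

B* ≈ 757, H* ≈ 25.4, C* ≈ 32.2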